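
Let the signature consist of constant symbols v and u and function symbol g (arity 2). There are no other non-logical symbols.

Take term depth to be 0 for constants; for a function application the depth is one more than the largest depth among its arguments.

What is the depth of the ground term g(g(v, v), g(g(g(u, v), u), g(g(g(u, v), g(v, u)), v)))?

5

depth(g(v, v)) = 1 + max(0, 0) = 1
depth(g(u, v)) = 1 + max(0, 0) = 1
depth(g(g(u, v), u)) = 1 + max(1, 0) = 2
depth(g(v, u)) = 1 + max(0, 0) = 1
depth(g(g(u, v), g(v, u))) = 1 + max(1, 1) = 2
depth(g(g(g(u, v), g(v, u)), v)) = 1 + max(2, 0) = 3
depth(g(g(g(u, v), u), g(g(g(u, v), g(v, u)), v))) = 1 + max(2, 3) = 4
depth(g(g(v, v), g(g(g(u, v), u), g(g(g(u, v), g(v, u)), v)))) = 1 + max(1, 4) = 5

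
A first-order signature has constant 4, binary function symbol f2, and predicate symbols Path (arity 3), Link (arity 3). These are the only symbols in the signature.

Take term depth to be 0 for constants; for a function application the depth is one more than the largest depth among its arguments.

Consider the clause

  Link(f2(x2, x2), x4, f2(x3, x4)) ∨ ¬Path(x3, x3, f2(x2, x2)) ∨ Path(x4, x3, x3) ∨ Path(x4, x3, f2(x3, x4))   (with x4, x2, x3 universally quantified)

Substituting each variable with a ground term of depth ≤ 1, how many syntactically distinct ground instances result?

Ground terms of depth ≤ 1:
  Let N_k count ground terms of depth at most k. Each non-constant term of depth ≤ k is some function symbol applied to depth-≤(k−1) arguments, giving N_k = 1 + N_{k-1}^2.
  N_0 = 1
  N_1 = 1 + 1^2 = 2
So there are 2 ground terms available for substitution.
There are 3 variables to instantiate (x4, x2, x3), each occurring in at least one literal, so different choices give different ground instances.
Number of ground instances = 2^3 = 8.

8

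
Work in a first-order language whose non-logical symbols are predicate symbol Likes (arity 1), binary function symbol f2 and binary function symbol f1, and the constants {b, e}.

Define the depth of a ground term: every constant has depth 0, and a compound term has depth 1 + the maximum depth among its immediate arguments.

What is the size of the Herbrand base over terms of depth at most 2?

First count ground terms of depth ≤ 2.
If N_k denotes the number of depth-≤k ground terms, the 2 constants give N_0 = 2, and each function symbol of arity r contributes N_{k-1}^r new terms at level k: N_k = 2 + N_{k-1}^2 + N_{k-1}^2.
N_0 = 2
N_1 = 2 + 2^2 + 2^2 = 10
N_2 = 2 + 10^2 + 10^2 = 202
So |H| = 202.
For each predicate symbol, the number of ground atoms is |H| raised to its arity; summing:
  Likes: 202
Total ground atoms: 202.

202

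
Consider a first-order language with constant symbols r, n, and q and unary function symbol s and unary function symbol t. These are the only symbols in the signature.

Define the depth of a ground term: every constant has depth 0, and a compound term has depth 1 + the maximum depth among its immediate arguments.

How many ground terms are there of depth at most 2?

21

Write N_k for the number of ground terms of depth ≤ k. A term of depth ≤ k is either a constant or a function symbol applied to arguments of depth ≤ k−1, so N_k = 3 + N_{k-1} + N_{k-1}.
N_0 = 3
N_1 = 3 + 3 + 3 = 9
N_2 = 3 + 9 + 9 = 21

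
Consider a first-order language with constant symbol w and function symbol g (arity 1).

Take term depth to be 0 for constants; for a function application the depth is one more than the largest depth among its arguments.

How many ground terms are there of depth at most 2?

3

Count level by level. With function symbols g/1, the terms of depth ≤ k are the 1 constant together with each function applied to depth-≤(k−1) tuples, so N_k = 1 + N_{k-1}.
N_0 = 1
N_1 = 1 + 1 = 2
N_2 = 1 + 2 = 3
Explicitly: w, g(w), g(g(w)).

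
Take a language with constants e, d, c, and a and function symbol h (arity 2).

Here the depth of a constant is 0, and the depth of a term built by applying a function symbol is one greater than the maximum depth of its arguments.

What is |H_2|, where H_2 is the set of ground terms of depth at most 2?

If N_k denotes the number of depth-≤k ground terms, the 4 constants give N_0 = 4, and each function symbol of arity r contributes N_{k-1}^r new terms at level k: N_k = 4 + N_{k-1}^2.
N_0 = 4
N_1 = 4 + 4^2 = 20
N_2 = 4 + 20^2 = 404

404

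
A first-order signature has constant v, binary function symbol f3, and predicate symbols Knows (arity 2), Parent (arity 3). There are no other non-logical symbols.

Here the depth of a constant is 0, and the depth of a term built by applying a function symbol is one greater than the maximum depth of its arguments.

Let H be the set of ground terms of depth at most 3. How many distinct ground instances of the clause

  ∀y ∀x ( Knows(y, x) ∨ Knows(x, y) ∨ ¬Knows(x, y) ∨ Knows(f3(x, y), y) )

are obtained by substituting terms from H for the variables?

Ground terms of depth ≤ 3:
  Let N_k count ground terms of depth at most k. Each non-constant term of depth ≤ k is some function symbol applied to depth-≤(k−1) arguments, giving N_k = 1 + N_{k-1}^2.
  N_0 = 1
  N_1 = 1 + 1^2 = 2
  N_2 = 1 + 2^2 = 5
  N_3 = 1 + 5^2 = 26
So there are 26 ground terms available for substitution.
The clause has 2 distinct variables (y, x), each appearing in the body. In the free term algebra distinct substitutions yield syntactically distinct ground instances.
Number of ground instances = 26^2 = 676.

676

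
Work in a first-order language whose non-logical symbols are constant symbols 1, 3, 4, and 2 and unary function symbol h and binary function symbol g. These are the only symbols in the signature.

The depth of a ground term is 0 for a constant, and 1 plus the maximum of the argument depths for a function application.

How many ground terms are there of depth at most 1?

24

If N_k denotes the number of depth-≤k ground terms, the 4 constants give N_0 = 4, and each function symbol of arity r contributes N_{k-1}^r new terms at level k: N_k = 4 + N_{k-1} + N_{k-1}^2.
N_0 = 4
N_1 = 4 + 4 + 4^2 = 24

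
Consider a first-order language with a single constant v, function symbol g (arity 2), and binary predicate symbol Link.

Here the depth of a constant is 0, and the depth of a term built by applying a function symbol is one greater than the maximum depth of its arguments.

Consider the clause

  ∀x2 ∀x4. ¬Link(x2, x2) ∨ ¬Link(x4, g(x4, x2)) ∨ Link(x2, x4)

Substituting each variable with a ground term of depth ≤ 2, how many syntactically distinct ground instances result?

Ground terms of depth ≤ 2:
  Let N_k = |{terms of depth ≤ k}|. Then N_0 = 1 and N_k = 1 + N_{k-1}^2 for k ≥ 1 (one summand per function symbol, arity giving the exponent).
  N_0 = 1
  N_1 = 1 + 1^2 = 2
  N_2 = 1 + 2^2 = 5
  Explicitly: v, g(v, v), g(v, g(v, v)), g(g(v, v), v), g(g(v, v), g(v, v)).
So there are 5 ground terms available for substitution.
There are 2 variables to instantiate (x2, x4), each occurring in at least one literal, so different choices give different ground instances.
Number of ground instances = 5^2 = 25.

25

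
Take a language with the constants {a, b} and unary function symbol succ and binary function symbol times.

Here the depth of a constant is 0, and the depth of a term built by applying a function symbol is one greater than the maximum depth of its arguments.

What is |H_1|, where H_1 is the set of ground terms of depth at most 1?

8

Count level by level. With function symbols succ/1, times/2, the terms of depth ≤ k are the 2 constants together with each function applied to depth-≤(k−1) tuples, so N_k = 2 + N_{k-1} + N_{k-1}^2.
N_0 = 2
N_1 = 2 + 2 + 2^2 = 8
Explicitly: a, b, succ(a), succ(b), times(a, a), times(a, b), times(b, a), times(b, b).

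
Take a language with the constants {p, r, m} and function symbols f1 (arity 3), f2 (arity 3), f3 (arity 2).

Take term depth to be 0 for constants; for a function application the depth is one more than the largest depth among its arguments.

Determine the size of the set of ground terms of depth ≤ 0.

3

Write N_k for the number of ground terms of depth ≤ k. A term of depth ≤ k is either a constant or a function symbol applied to arguments of depth ≤ k−1, so N_k = 3 + N_{k-1}^3 + N_{k-1}^3 + N_{k-1}^2.
N_0 = 3
Explicitly: p, r, m.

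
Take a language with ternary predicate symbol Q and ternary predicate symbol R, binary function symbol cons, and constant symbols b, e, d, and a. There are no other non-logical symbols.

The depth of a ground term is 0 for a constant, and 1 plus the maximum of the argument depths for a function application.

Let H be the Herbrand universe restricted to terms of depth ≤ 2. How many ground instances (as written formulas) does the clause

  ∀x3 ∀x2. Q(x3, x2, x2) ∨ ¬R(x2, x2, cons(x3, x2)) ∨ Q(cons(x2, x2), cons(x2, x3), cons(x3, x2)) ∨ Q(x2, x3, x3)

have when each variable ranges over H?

Ground terms of depth ≤ 2:
  Let N_k = |{terms of depth ≤ k}|. Then N_0 = 4 and N_k = 4 + N_{k-1}^2 for k ≥ 1 (one summand per function symbol, arity giving the exponent).
  N_0 = 4
  N_1 = 4 + 4^2 = 20
  N_2 = 4 + 20^2 = 404
So there are 404 ground terms available for substitution.
Each of x3, x2 ranges independently over the available ground terms, and distinct assignments produce distinct instances.
Number of ground instances = 404^2 = 163216.

163216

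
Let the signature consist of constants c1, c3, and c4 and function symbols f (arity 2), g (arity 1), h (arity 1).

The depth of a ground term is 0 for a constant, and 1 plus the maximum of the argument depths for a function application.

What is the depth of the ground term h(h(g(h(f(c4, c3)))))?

depth(f(c4, c3)) = 1 + max(0, 0) = 1
depth(h(f(c4, c3))) = 1 + depth(f(c4, c3)) = 1 + 1 = 2
depth(g(h(f(c4, c3)))) = 1 + depth(h(f(c4, c3))) = 1 + 2 = 3
depth(h(g(h(f(c4, c3))))) = 1 + depth(g(h(f(c4, c3)))) = 1 + 3 = 4
depth(h(h(g(h(f(c4, c3)))))) = 1 + depth(h(g(h(f(c4, c3))))) = 1 + 4 = 5

5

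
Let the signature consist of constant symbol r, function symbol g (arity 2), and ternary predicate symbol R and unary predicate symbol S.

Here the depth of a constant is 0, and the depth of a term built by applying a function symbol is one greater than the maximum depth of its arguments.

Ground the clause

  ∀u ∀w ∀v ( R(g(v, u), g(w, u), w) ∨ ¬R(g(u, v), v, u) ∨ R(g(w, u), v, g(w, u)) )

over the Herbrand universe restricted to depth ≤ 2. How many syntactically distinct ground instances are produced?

Ground terms of depth ≤ 2:
  Let N_k count ground terms of depth at most k. Each non-constant term of depth ≤ k is some function symbol applied to depth-≤(k−1) arguments, giving N_k = 1 + N_{k-1}^2.
  N_0 = 1
  N_1 = 1 + 1^2 = 2
  N_2 = 1 + 2^2 = 5
  Explicitly: r, g(r, r), g(r, g(r, r)), g(g(r, r), r), g(g(r, r), g(r, r)).
So there are 5 ground terms available for substitution.
Each of u, w, v ranges independently over the available ground terms, and distinct assignments produce distinct instances.
Number of ground instances = 5^3 = 125.

125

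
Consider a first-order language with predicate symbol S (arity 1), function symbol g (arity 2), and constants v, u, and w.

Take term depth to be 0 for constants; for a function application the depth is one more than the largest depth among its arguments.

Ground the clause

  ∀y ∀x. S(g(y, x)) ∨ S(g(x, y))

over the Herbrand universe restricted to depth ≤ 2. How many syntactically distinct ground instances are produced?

Ground terms of depth ≤ 2:
  Let N_k = |{terms of depth ≤ k}|. Then N_0 = 3 and N_k = 3 + N_{k-1}^2 for k ≥ 1 (one summand per function symbol, arity giving the exponent).
  N_0 = 3
  N_1 = 3 + 3^2 = 12
  N_2 = 3 + 12^2 = 147
So there are 147 ground terms available for substitution.
Each of y, x ranges independently over the available ground terms, and distinct assignments produce distinct instances.
Number of ground instances = 147^2 = 21609.

21609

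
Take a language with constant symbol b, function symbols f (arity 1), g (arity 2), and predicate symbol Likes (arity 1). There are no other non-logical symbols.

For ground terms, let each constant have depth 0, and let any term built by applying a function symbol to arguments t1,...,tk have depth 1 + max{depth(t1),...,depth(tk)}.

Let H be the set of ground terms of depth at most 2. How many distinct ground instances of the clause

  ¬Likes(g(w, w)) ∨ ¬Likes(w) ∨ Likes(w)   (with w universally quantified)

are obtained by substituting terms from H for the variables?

Ground terms of depth ≤ 2:
  Write N_k for the number of ground terms of depth ≤ k. A term of depth ≤ k is either a constant or a function symbol applied to arguments of depth ≤ k−1, so N_k = 1 + N_{k-1} + N_{k-1}^2.
  N_0 = 1
  N_1 = 1 + 1 + 1^2 = 3
  N_2 = 1 + 3 + 3^2 = 13
So there are 13 ground terms available for substitution.
The variable w ranges independently over the available ground terms, and distinct assignments produce distinct instances.
Number of ground instances = 13.

13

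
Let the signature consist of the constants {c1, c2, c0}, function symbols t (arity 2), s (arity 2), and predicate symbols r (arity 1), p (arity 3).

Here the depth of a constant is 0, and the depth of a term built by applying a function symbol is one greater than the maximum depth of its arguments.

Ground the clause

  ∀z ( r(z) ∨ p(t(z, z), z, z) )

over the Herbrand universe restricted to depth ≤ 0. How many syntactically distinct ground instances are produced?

Ground terms of depth ≤ 0:
  Write N_k for the number of ground terms of depth ≤ k. A term of depth ≤ k is either a constant or a function symbol applied to arguments of depth ≤ k−1, so N_k = 3 + N_{k-1}^2 + N_{k-1}^2.
  N_0 = 3
  Explicitly: c1, c2, c0.
So there are 3 ground terms available for substitution.
The variable z ranges independently over the available ground terms, and distinct assignments produce distinct instances.
Number of ground instances = 3.

3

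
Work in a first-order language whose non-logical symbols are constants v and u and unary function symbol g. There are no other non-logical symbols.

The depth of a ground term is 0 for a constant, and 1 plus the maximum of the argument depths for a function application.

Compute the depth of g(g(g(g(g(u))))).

5

depth(g(u)) = 1 + depth(u) = 1 + 0 = 1
depth(g(g(u))) = 1 + depth(g(u)) = 1 + 1 = 2
depth(g(g(g(u)))) = 1 + depth(g(g(u))) = 1 + 2 = 3
depth(g(g(g(g(u))))) = 1 + depth(g(g(g(u)))) = 1 + 3 = 4
depth(g(g(g(g(g(u)))))) = 1 + depth(g(g(g(g(u))))) = 1 + 4 = 5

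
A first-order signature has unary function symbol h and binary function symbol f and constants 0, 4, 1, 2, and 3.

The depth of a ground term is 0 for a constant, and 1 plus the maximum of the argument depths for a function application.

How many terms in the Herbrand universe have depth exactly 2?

If N_k denotes the number of depth-≤k ground terms, the 5 constants give N_0 = 5, and each function symbol of arity r contributes N_{k-1}^r new terms at level k: N_k = 5 + N_{k-1} + N_{k-1}^2.
N_0 = 5
N_1 = 5 + 5 + 5^2 = 35
N_2 = 5 + 35 + 35^2 = 1265
Terms of depth exactly 2: N_2 − N_1 = 1265 − 35 = 1230.

1230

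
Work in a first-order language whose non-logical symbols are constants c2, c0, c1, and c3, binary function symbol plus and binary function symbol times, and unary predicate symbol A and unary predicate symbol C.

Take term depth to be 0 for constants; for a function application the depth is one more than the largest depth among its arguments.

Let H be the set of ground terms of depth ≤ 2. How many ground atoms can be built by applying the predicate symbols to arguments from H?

First count ground terms of depth ≤ 2.
Count level by level. With function symbols plus/2, times/2, the terms of depth ≤ k are the 4 constants together with each function applied to depth-≤(k−1) tuples, so N_k = 4 + N_{k-1}^2 + N_{k-1}^2.
N_0 = 4
N_1 = 4 + 4^2 + 4^2 = 36
N_2 = 4 + 36^2 + 36^2 = 2596
So |H| = 2596.
Each predicate of arity r yields |H|^r ground atoms (one per choice of an r-tuple from H):
  A: 2596;  C: 2596
Total ground atoms: 2596 + 2596 = 5192.

5192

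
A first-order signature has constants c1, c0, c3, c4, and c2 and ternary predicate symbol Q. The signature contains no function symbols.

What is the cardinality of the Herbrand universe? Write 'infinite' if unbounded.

5

There are no function symbols, so every ground term is one of the 5 constants.
The Herbrand universe is {c1, c0, c3, c4, c2}, which is finite with 5 elements.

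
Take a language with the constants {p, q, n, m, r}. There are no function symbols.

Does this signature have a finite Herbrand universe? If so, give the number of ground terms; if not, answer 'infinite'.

There are no function symbols, so every ground term is one of the 5 constants.
The Herbrand universe is {p, q, n, m, r}, which is finite with 5 elements.

5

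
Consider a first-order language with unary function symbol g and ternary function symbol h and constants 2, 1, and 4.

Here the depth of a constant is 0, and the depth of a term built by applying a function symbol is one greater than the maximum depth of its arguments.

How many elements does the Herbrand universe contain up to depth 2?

35973

Let N_k count ground terms of depth at most k. Each non-constant term of depth ≤ k is some function symbol applied to depth-≤(k−1) arguments, giving N_k = 3 + N_{k-1} + N_{k-1}^3.
N_0 = 3
N_1 = 3 + 3 + 3^3 = 33
N_2 = 3 + 33 + 33^3 = 35973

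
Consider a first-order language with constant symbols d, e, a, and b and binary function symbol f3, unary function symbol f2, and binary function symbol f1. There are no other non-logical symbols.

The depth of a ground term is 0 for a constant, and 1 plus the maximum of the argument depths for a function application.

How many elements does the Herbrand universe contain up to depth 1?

40

Count level by level. With function symbols f3/2, f2/1, f1/2, the terms of depth ≤ k are the 4 constants together with each function applied to depth-≤(k−1) tuples, so N_k = 4 + N_{k-1}^2 + N_{k-1} + N_{k-1}^2.
N_0 = 4
N_1 = 4 + 4^2 + 4 + 4^2 = 40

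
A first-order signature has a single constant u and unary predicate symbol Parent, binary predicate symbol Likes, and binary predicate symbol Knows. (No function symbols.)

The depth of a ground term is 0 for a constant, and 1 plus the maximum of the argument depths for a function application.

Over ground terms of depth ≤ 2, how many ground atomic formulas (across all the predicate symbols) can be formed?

First count ground terms of depth ≤ 2.
With no function symbols every ground term is a constant, so there is exactly 1 ground term at every depth bound.
N_0 = 1
N_1 = 1
N_2 = 1
Explicitly: u.
So |H| = 1.
A ground atom is a predicate applied to a tuple of terms from H, so the count is the sum over predicates of |H|^arity:
  Parent: 1;  Likes: 1^2 = 1;  Knows: 1^2 = 1
Total ground atoms: 1 + 1 + 1 = 3.

3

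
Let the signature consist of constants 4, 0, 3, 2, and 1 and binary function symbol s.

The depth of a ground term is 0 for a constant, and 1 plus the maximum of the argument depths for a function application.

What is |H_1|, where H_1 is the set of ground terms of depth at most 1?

30

Count level by level. With function symbols s/2, the terms of depth ≤ k are the 5 constants together with each function applied to depth-≤(k−1) tuples, so N_k = 5 + N_{k-1}^2.
N_0 = 5
N_1 = 5 + 5^2 = 30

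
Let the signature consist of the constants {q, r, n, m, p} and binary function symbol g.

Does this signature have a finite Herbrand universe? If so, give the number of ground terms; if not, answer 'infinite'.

The signature has at least one function symbol (g, arity 2) and at least one constant (q).
Iterating g gives infinitely many distinct ground terms: q, g(q, q), g(g(q, q), g(q, q)), ...
So the Herbrand universe is infinite.

infinite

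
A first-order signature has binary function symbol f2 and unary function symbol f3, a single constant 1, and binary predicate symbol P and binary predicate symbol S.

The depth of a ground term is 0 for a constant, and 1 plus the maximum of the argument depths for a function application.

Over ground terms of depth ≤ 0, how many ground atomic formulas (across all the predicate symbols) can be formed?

2

First count ground terms of depth ≤ 0.
Let N_k = |{terms of depth ≤ k}|. Then N_0 = 1 and N_k = 1 + N_{k-1}^2 + N_{k-1} for k ≥ 1 (one summand per function symbol, arity giving the exponent).
N_0 = 1
Explicitly: 1.
So |H| = 1.
A ground atom is a predicate applied to a tuple of terms from H, so the count is the sum over predicates of |H|^arity:
  P: 1^2 = 1;  S: 1^2 = 1
Total ground atoms: 1 + 1 = 2.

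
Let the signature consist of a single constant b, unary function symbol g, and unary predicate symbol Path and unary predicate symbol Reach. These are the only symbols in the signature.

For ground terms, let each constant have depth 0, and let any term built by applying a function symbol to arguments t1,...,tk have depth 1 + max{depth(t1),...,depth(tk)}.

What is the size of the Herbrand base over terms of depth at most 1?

First count ground terms of depth ≤ 1.
Write N_k for the number of ground terms of depth ≤ k. A term of depth ≤ k is either a constant or a function symbol applied to arguments of depth ≤ k−1, so N_k = 1 + N_{k-1}.
N_0 = 1
N_1 = 1 + 1 = 2
So |H| = 2.
A ground atom is a predicate applied to a tuple of terms from H, so the count is the sum over predicates of |H|^arity:
  Path: 2;  Reach: 2
Total ground atoms: 2 + 2 = 4.

4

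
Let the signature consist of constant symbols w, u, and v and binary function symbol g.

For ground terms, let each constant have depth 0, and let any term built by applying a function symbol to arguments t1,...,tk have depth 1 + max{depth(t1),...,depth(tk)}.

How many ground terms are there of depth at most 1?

12

Let N_k count ground terms of depth at most k. Each non-constant term of depth ≤ k is some function symbol applied to depth-≤(k−1) arguments, giving N_k = 3 + N_{k-1}^2.
N_0 = 3
N_1 = 3 + 3^2 = 12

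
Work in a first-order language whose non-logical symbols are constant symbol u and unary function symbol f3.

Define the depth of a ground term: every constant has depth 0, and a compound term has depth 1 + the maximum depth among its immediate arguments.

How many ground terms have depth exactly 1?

If N_k denotes the number of depth-≤k ground terms, the 1 constant gives N_0 = 1, and each function symbol of arity r contributes N_{k-1}^r new terms at level k: N_k = 1 + N_{k-1}.
N_0 = 1
N_1 = 1 + 1 = 2
Terms of depth exactly 1: N_1 − N_0 = 2 − 1 = 1.

1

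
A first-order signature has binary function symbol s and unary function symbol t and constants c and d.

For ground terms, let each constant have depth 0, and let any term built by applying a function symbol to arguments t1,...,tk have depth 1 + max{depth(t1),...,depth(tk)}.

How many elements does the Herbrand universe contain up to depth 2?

74

Let N_k = |{terms of depth ≤ k}|. Then N_0 = 2 and N_k = 2 + N_{k-1}^2 + N_{k-1} for k ≥ 1 (one summand per function symbol, arity giving the exponent).
N_0 = 2
N_1 = 2 + 2^2 + 2 = 8
N_2 = 2 + 8^2 + 8 = 74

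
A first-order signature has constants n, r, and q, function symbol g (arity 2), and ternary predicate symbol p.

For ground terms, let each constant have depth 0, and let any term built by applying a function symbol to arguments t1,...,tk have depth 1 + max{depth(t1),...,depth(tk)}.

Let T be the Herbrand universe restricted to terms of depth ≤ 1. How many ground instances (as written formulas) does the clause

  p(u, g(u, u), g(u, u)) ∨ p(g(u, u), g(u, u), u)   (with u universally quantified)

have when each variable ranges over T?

12

Ground terms of depth ≤ 1:
  Write N_k for the number of ground terms of depth ≤ k. A term of depth ≤ k is either a constant or a function symbol applied to arguments of depth ≤ k−1, so N_k = 3 + N_{k-1}^2.
  N_0 = 3
  N_1 = 3 + 3^2 = 12
So there are 12 ground terms available for substitution.
The clause has 1 distinct variable (u), which appears in the body. In the free term algebra distinct substitutions yield syntactically distinct ground instances.
Number of ground instances = 12.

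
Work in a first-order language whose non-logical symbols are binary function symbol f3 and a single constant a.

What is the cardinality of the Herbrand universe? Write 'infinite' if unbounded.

The signature has at least one function symbol (f3, arity 2) and at least one constant (a).
Iterating f3 gives infinitely many distinct ground terms: a, f3(a, a), f3(f3(a, a), f3(a, a)), ...
So the Herbrand universe is infinite.

infinite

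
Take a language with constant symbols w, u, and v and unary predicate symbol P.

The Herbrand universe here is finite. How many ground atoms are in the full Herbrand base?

3

With no function symbols, the Herbrand universe is just the 3 constants.
Ground atoms per predicate: P: 3.
Herbrand base size = 3 = 3.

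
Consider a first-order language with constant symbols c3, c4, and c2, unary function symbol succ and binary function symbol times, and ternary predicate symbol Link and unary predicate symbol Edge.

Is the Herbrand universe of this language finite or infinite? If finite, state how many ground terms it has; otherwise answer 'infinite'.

infinite

The signature has at least one function symbol (succ, arity 1) and at least one constant (c3).
Iterating succ gives infinitely many distinct ground terms: c3, succ(c3), succ(succ(c3)), ...
So the Herbrand universe is infinite.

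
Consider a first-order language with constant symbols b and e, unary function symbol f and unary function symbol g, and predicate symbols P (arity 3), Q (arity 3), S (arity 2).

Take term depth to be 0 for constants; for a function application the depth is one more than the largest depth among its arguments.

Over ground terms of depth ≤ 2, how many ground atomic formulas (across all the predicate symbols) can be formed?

First count ground terms of depth ≤ 2.
Count level by level. With function symbols f/1, g/1, the terms of depth ≤ k are the 2 constants together with each function applied to depth-≤(k−1) tuples, so N_k = 2 + N_{k-1} + N_{k-1}.
N_0 = 2
N_1 = 2 + 2 + 2 = 6
N_2 = 2 + 6 + 6 = 14
So |H| = 14.
Ground atoms are formed by filling each argument slot of a predicate with a term from H, so an r-ary predicate gives |H|^r atoms:
  P: 14^3 = 2744;  Q: 14^3 = 2744;  S: 14^2 = 196
Total ground atoms: 2744 + 2744 + 196 = 5684.

5684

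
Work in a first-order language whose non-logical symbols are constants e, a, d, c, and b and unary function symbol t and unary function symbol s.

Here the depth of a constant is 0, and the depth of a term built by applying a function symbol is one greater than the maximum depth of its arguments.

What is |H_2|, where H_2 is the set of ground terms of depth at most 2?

If N_k denotes the number of depth-≤k ground terms, the 5 constants give N_0 = 5, and each function symbol of arity r contributes N_{k-1}^r new terms at level k: N_k = 5 + N_{k-1} + N_{k-1}.
N_0 = 5
N_1 = 5 + 5 + 5 = 15
N_2 = 5 + 15 + 15 = 35

35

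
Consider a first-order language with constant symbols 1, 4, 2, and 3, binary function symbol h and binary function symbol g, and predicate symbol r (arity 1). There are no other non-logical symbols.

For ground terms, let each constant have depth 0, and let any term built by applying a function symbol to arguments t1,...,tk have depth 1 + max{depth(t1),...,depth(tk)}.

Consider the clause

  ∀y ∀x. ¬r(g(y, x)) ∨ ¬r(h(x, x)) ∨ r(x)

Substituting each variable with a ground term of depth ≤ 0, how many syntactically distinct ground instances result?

16

Ground terms of depth ≤ 0:
  Count level by level. With function symbols h/2, g/2, the terms of depth ≤ k are the 4 constants together with each function applied to depth-≤(k−1) tuples, so N_k = 4 + N_{k-1}^2 + N_{k-1}^2.
  N_0 = 4
So there are 4 ground terms available for substitution.
There are 2 variables to instantiate (y, x), each occurring in at least one literal, so different choices give different ground instances.
Number of ground instances = 4^2 = 16.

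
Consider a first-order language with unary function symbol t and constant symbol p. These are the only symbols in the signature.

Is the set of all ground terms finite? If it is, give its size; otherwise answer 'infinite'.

infinite

The signature has at least one function symbol (t, arity 1) and at least one constant (p).
Iterating t gives infinitely many distinct ground terms: p, t(p), t(t(p)), ...
So the Herbrand universe is infinite.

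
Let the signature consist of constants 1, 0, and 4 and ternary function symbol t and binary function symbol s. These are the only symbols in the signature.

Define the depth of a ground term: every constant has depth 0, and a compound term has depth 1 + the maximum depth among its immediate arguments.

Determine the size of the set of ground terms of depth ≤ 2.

60843

Write N_k for the number of ground terms of depth ≤ k. A term of depth ≤ k is either a constant or a function symbol applied to arguments of depth ≤ k−1, so N_k = 3 + N_{k-1}^3 + N_{k-1}^2.
N_0 = 3
N_1 = 3 + 3^3 + 3^2 = 39
N_2 = 3 + 39^3 + 39^2 = 60843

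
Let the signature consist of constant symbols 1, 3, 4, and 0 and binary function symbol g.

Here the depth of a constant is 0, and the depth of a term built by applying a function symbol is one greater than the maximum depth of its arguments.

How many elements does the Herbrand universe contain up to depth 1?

20

Count level by level. With function symbols g/2, the terms of depth ≤ k are the 4 constants together with each function applied to depth-≤(k−1) tuples, so N_k = 4 + N_{k-1}^2.
N_0 = 4
N_1 = 4 + 4^2 = 20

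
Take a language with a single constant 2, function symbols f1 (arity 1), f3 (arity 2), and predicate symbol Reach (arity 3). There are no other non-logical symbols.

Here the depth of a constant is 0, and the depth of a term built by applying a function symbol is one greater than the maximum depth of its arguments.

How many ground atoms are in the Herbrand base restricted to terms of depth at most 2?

2197

First count ground terms of depth ≤ 2.
Let N_k = |{terms of depth ≤ k}|. Then N_0 = 1 and N_k = 1 + N_{k-1} + N_{k-1}^2 for k ≥ 1 (one summand per function symbol, arity giving the exponent).
N_0 = 1
N_1 = 1 + 1 + 1^2 = 3
N_2 = 1 + 3 + 3^2 = 13
So |H| = 13.
For each predicate symbol, the number of ground atoms is |H| raised to its arity; summing:
  Reach: 13^3 = 2197
Total ground atoms: 2197.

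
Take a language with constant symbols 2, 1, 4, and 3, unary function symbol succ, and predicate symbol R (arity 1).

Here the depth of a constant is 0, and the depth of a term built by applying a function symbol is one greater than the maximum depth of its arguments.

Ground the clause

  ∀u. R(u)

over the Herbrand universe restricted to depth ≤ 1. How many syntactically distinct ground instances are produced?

Ground terms of depth ≤ 1:
  Let N_k count ground terms of depth at most k. Each non-constant term of depth ≤ k is some function symbol applied to depth-≤(k−1) arguments, giving N_k = 4 + N_{k-1}.
  N_0 = 4
  N_1 = 4 + 4 = 8
  Explicitly: 2, 1, 4, 3, succ(2), succ(1), succ(4), succ(3).
So there are 8 ground terms available for substitution.
The variable u ranges independently over the available ground terms, and distinct assignments produce distinct instances.
Number of ground instances = 8.

8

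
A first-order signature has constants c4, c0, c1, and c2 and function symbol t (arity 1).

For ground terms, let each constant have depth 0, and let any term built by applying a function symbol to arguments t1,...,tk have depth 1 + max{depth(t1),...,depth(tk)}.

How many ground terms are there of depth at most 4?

If N_k denotes the number of depth-≤k ground terms, the 4 constants give N_0 = 4, and each function symbol of arity r contributes N_{k-1}^r new terms at level k: N_k = 4 + N_{k-1}.
N_0 = 4
N_1 = 4 + 4 = 8
N_2 = 4 + 8 = 12
N_3 = 4 + 12 = 16
N_4 = 4 + 16 = 20

20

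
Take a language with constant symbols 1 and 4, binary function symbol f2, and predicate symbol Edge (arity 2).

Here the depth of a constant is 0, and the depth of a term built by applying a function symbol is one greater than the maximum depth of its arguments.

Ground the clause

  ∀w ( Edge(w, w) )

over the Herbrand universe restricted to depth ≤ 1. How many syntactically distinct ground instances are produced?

6

Ground terms of depth ≤ 1:
  Write N_k for the number of ground terms of depth ≤ k. A term of depth ≤ k is either a constant or a function symbol applied to arguments of depth ≤ k−1, so N_k = 2 + N_{k-1}^2.
  N_0 = 2
  N_1 = 2 + 2^2 = 6
  Explicitly: 1, 4, f2(1, 1), f2(1, 4), f2(4, 1), f2(4, 4).
So there are 6 ground terms available for substitution.
The variable w ranges independently over the available ground terms, and distinct assignments produce distinct instances.
Number of ground instances = 6.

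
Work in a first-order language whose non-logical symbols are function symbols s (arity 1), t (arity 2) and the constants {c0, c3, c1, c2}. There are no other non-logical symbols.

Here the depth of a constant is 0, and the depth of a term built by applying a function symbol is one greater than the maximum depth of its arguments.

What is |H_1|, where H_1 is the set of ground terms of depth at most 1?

If N_k denotes the number of depth-≤k ground terms, the 4 constants give N_0 = 4, and each function symbol of arity r contributes N_{k-1}^r new terms at level k: N_k = 4 + N_{k-1} + N_{k-1}^2.
N_0 = 4
N_1 = 4 + 4 + 4^2 = 24

24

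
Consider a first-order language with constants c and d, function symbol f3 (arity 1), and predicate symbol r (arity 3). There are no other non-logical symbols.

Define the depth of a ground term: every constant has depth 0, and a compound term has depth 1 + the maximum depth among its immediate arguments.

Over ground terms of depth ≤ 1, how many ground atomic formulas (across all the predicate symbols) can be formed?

First count ground terms of depth ≤ 1.
Write N_k for the number of ground terms of depth ≤ k. A term of depth ≤ k is either a constant or a function symbol applied to arguments of depth ≤ k−1, so N_k = 2 + N_{k-1}.
N_0 = 2
N_1 = 2 + 2 = 4
Explicitly: c, d, f3(c), f3(d).
So |H| = 4.
For each predicate symbol, the number of ground atoms is |H| raised to its arity; summing:
  r: 4^3 = 64
Total ground atoms: 64.

64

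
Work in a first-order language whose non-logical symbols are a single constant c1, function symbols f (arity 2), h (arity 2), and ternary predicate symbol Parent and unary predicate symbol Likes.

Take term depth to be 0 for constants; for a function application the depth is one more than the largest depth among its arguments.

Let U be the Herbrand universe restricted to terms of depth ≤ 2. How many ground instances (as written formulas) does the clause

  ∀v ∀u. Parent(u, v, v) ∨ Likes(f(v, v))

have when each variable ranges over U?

361

Ground terms of depth ≤ 2:
  Write N_k for the number of ground terms of depth ≤ k. A term of depth ≤ k is either a constant or a function symbol applied to arguments of depth ≤ k−1, so N_k = 1 + N_{k-1}^2 + N_{k-1}^2.
  N_0 = 1
  N_1 = 1 + 1^2 + 1^2 = 3
  N_2 = 1 + 3^2 + 3^2 = 19
So there are 19 ground terms available for substitution.
There are 2 variables to instantiate (v, u), each occurring in at least one literal, so different choices give different ground instances.
Number of ground instances = 19^2 = 361.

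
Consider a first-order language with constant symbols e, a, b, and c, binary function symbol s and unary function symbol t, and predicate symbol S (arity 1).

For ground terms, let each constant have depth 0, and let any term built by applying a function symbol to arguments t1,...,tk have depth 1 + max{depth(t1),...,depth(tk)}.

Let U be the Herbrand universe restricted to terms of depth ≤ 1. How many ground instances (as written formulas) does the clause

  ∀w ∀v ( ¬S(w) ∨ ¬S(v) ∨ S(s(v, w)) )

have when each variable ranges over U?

576

Ground terms of depth ≤ 1:
  Let N_k count ground terms of depth at most k. Each non-constant term of depth ≤ k is some function symbol applied to depth-≤(k−1) arguments, giving N_k = 4 + N_{k-1}^2 + N_{k-1}.
  N_0 = 4
  N_1 = 4 + 4^2 + 4 = 24
So there are 24 ground terms available for substitution.
There are 2 variables to instantiate (w, v), each occurring in at least one literal, so different choices give different ground instances.
Number of ground instances = 24^2 = 576.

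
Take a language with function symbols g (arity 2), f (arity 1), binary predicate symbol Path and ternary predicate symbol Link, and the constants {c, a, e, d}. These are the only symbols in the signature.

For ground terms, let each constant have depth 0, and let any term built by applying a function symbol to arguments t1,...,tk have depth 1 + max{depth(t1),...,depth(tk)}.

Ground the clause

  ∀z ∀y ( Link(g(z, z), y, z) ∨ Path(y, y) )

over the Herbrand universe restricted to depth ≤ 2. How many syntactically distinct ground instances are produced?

Ground terms of depth ≤ 2:
  Let N_k = |{terms of depth ≤ k}|. Then N_0 = 4 and N_k = 4 + N_{k-1}^2 + N_{k-1} for k ≥ 1 (one summand per function symbol, arity giving the exponent).
  N_0 = 4
  N_1 = 4 + 4^2 + 4 = 24
  N_2 = 4 + 24^2 + 24 = 604
So there are 604 ground terms available for substitution.
Each of z, y ranges independently over the available ground terms, and distinct assignments produce distinct instances.
Number of ground instances = 604^2 = 364816.

364816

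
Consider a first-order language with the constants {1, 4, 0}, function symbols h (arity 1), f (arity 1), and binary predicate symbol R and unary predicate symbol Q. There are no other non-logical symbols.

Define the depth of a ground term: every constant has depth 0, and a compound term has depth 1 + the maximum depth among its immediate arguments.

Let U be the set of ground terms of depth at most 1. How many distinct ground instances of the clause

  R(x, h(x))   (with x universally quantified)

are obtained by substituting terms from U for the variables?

9

Ground terms of depth ≤ 1:
  If N_k denotes the number of depth-≤k ground terms, the 3 constants give N_0 = 3, and each function symbol of arity r contributes N_{k-1}^r new terms at level k: N_k = 3 + N_{k-1} + N_{k-1}.
  N_0 = 3
  N_1 = 3 + 3 + 3 = 9
So there are 9 ground terms available for substitution.
There is 1 variable to instantiate (x),  occurring in at least one literal, so different choices give different ground instances.
Number of ground instances = 9.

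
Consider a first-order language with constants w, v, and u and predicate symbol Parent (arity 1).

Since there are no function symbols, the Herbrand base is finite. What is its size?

3

With no function symbols, the Herbrand universe is just the 3 constants.
Ground atoms per predicate: Parent: 3.
Herbrand base size = 3 = 3.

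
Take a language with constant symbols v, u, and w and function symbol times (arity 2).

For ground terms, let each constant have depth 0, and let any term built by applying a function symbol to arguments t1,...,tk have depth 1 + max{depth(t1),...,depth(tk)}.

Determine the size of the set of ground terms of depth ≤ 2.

147

Write N_k for the number of ground terms of depth ≤ k. A term of depth ≤ k is either a constant or a function symbol applied to arguments of depth ≤ k−1, so N_k = 3 + N_{k-1}^2.
N_0 = 3
N_1 = 3 + 3^2 = 12
N_2 = 3 + 12^2 = 147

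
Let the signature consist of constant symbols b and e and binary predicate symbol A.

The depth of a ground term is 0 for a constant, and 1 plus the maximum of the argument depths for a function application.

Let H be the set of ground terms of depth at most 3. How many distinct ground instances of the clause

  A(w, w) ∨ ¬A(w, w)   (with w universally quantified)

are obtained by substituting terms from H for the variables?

2

Ground terms of depth ≤ 3:
  With no function symbols every ground term is a constant, so there are exactly 2 ground terms at every depth bound.
  N_0 = 2
  N_1 = 2
  N_2 = 2
  N_3 = 2
  Explicitly: b, e.
So there are 2 ground terms available for substitution.
The body mentions the single quantified variable w; since ground terms form a free algebra, no two substitutions collapse to the same formula.
Number of ground instances = 2.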